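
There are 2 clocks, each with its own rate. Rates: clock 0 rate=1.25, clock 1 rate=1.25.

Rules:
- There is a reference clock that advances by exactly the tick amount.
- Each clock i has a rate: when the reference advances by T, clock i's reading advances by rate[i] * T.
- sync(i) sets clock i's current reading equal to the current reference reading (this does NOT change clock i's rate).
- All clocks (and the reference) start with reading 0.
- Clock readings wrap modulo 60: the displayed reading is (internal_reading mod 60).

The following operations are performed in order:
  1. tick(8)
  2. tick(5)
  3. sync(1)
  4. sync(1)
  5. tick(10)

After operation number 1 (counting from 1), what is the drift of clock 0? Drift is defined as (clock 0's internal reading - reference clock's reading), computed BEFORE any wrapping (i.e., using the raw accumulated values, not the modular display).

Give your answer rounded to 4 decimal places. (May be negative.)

Answer: 2.0000

Derivation:
After op 1 tick(8): ref=8.0000 raw=[10.0000 10.0000]
Drift of clock 0 after op 1: 10.0000 - 8.0000 = 2.0000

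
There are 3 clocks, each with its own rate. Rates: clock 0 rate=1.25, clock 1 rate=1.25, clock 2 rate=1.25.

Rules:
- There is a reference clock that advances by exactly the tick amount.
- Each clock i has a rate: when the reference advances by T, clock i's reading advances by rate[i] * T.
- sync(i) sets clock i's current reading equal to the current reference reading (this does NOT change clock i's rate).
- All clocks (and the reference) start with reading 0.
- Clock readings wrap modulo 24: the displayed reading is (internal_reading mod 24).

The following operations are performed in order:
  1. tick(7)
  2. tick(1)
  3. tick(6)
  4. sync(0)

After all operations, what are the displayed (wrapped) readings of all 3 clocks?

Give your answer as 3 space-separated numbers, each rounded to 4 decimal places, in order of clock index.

After op 1 tick(7): ref=7.0000 raw=[8.7500 8.7500 8.7500]
After op 2 tick(1): ref=8.0000 raw=[10.0000 10.0000 10.0000]
After op 3 tick(6): ref=14.0000 raw=[17.5000 17.5000 17.5000]
After op 4 sync(0): ref=14.0000 raw=[14.0000 17.5000 17.5000]
Wrap final raw readings (mod 24): 14.0000 mod 24 = 14.0000; 17.5000 mod 24 = 17.5000; 17.5000 mod 24 = 17.5000

Answer: 14.0000 17.5000 17.5000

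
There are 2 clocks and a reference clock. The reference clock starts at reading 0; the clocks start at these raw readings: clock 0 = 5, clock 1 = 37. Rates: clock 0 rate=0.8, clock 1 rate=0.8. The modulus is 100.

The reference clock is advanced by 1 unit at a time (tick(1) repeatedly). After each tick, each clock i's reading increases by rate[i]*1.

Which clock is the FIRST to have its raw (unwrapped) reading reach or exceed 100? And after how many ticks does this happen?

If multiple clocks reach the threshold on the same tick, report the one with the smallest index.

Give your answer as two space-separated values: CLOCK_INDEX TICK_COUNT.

Answer: 1 79

Derivation:
clock 0: start=5, rate=0.8, needs 100-5 = 95; ticks = ceil(95/0.8) = ceil(118.7500) = 119; reading at tick 119 = 5 + 0.8*119 = 100.2000
clock 1: start=37, rate=0.8, needs 100-37 = 63; ticks = ceil(63/0.8) = ceil(78.7500) = 79; reading at tick 79 = 37 + 0.8*79 = 100.2000
Minimum tick count = 79; winners = [1]; smallest index = 1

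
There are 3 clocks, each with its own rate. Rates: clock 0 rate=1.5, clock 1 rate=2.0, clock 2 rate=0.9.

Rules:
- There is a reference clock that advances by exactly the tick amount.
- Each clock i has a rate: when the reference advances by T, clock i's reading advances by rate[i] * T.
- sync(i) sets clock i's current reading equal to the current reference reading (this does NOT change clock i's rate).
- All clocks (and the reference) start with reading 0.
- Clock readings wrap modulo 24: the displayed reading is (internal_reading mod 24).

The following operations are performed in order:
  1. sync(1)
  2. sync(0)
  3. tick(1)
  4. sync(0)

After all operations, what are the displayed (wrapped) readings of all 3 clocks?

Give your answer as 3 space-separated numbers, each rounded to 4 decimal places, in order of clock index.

Answer: 1.0000 2.0000 0.9000

Derivation:
After op 1 sync(1): ref=0.0000 raw=[0.0000 0.0000 0.0000]
After op 2 sync(0): ref=0.0000 raw=[0.0000 0.0000 0.0000]
After op 3 tick(1): ref=1.0000 raw=[1.5000 2.0000 0.9000]
After op 4 sync(0): ref=1.0000 raw=[1.0000 2.0000 0.9000]
Wrap final raw readings (mod 24): 1.0000 mod 24 = 1.0000; 2.0000 mod 24 = 2.0000; 0.9000 mod 24 = 0.9000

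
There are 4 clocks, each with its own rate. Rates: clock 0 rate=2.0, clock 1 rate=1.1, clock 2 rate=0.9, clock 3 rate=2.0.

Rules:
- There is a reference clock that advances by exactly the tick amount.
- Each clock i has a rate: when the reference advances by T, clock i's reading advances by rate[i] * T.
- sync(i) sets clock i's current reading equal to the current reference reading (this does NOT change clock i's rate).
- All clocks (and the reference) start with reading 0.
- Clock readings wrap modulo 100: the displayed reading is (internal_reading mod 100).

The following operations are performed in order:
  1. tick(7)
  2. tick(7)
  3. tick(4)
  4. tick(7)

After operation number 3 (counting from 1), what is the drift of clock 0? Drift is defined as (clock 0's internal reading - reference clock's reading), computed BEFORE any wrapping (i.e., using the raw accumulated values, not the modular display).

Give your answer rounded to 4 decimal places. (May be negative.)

After op 1 tick(7): ref=7.0000 raw=[14.0000 7.7000 6.3000 14.0000]
After op 2 tick(7): ref=14.0000 raw=[28.0000 15.4000 12.6000 28.0000]
After op 3 tick(4): ref=18.0000 raw=[36.0000 19.8000 16.2000 36.0000]
Drift of clock 0 after op 3: 36.0000 - 18.0000 = 18.0000

Answer: 18.0000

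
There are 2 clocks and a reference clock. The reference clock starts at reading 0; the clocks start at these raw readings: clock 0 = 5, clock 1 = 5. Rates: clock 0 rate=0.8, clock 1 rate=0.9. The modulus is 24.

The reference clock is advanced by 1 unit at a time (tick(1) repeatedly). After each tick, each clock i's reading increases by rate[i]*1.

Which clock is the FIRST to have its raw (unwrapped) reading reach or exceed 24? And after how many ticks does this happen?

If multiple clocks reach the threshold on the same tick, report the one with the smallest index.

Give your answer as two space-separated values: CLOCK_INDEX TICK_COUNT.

clock 0: start=5, rate=0.8, needs 24-5 = 19; ticks = ceil(19/0.8) = ceil(23.7500) = 24; reading at tick 24 = 5 + 0.8*24 = 24.2000
clock 1: start=5, rate=0.9, needs 24-5 = 19; ticks = ceil(19/0.9) = ceil(21.1111) = 22; reading at tick 22 = 5 + 0.9*22 = 24.8000
Minimum tick count = 22; winners = [1]; smallest index = 1

Answer: 1 22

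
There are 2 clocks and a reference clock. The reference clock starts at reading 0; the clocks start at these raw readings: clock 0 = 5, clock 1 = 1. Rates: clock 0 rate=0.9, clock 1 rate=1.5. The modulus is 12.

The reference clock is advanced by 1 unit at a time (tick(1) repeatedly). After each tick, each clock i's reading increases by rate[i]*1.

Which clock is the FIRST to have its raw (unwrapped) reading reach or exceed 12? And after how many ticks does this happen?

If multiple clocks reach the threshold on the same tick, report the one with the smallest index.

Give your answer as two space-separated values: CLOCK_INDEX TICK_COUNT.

clock 0: start=5, rate=0.9, needs 12-5 = 7; ticks = ceil(7/0.9) = ceil(7.7778) = 8; reading at tick 8 = 5 + 0.9*8 = 12.2000
clock 1: start=1, rate=1.5, needs 12-1 = 11; ticks = ceil(11/1.5) = ceil(7.3333) = 8; reading at tick 8 = 1 + 1.5*8 = 13.0000
Minimum tick count = 8; winners = [0, 1]; smallest index = 0

Answer: 0 8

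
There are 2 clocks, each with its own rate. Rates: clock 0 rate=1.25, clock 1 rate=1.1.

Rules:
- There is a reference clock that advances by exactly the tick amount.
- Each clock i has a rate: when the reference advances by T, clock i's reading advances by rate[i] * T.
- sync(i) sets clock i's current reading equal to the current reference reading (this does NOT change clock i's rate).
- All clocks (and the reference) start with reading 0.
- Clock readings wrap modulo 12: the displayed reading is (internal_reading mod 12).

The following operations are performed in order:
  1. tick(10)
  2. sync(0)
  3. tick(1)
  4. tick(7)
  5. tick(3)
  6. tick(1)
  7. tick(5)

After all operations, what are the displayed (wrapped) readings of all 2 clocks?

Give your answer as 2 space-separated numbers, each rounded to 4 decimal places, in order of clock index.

After op 1 tick(10): ref=10.0000 raw=[12.5000 11.0000]
After op 2 sync(0): ref=10.0000 raw=[10.0000 11.0000]
After op 3 tick(1): ref=11.0000 raw=[11.2500 12.1000]
After op 4 tick(7): ref=18.0000 raw=[20.0000 19.8000]
After op 5 tick(3): ref=21.0000 raw=[23.7500 23.1000]
After op 6 tick(1): ref=22.0000 raw=[25.0000 24.2000]
After op 7 tick(5): ref=27.0000 raw=[31.2500 29.7000]
Wrap final raw readings (mod 12): 31.2500 mod 12 = 7.2500; 29.7000 mod 12 = 5.7000

Answer: 7.2500 5.7000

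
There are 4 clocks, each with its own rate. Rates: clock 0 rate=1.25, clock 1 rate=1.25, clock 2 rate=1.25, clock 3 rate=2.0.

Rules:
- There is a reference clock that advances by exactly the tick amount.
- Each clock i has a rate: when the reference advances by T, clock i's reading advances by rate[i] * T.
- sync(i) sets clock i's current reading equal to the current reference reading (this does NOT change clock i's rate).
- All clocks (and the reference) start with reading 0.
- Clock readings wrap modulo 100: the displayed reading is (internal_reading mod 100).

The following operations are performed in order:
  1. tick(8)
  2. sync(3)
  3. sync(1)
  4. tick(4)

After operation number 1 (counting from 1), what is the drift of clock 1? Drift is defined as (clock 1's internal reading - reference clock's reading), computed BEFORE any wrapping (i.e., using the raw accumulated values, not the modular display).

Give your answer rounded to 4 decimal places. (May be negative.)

After op 1 tick(8): ref=8.0000 raw=[10.0000 10.0000 10.0000 16.0000]
Drift of clock 1 after op 1: 10.0000 - 8.0000 = 2.0000

Answer: 2.0000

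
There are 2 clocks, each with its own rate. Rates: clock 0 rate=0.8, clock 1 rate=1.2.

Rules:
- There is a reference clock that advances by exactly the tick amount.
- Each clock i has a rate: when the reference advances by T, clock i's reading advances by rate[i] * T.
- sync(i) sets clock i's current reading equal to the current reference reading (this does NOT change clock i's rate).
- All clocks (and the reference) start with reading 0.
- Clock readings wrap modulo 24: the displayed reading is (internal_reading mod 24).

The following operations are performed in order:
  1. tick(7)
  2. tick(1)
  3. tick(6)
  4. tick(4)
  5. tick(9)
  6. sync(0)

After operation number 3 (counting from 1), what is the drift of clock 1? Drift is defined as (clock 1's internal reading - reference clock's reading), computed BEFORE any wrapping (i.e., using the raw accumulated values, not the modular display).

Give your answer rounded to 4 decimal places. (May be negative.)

Answer: 2.8000

Derivation:
After op 1 tick(7): ref=7.0000 raw=[5.6000 8.4000]
After op 2 tick(1): ref=8.0000 raw=[6.4000 9.6000]
After op 3 tick(6): ref=14.0000 raw=[11.2000 16.8000]
Drift of clock 1 after op 3: 16.8000 - 14.0000 = 2.8000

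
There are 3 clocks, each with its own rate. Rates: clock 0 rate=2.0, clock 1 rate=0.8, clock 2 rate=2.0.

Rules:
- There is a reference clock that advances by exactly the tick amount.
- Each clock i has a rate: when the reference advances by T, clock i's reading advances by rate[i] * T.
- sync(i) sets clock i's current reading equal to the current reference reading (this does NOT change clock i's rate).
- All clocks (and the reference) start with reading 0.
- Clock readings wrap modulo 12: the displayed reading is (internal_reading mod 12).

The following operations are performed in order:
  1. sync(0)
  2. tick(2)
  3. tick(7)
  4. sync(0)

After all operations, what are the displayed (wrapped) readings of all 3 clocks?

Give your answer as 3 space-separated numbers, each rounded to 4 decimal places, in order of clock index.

After op 1 sync(0): ref=0.0000 raw=[0.0000 0.0000 0.0000]
After op 2 tick(2): ref=2.0000 raw=[4.0000 1.6000 4.0000]
After op 3 tick(7): ref=9.0000 raw=[18.0000 7.2000 18.0000]
After op 4 sync(0): ref=9.0000 raw=[9.0000 7.2000 18.0000]
Wrap final raw readings (mod 12): 9.0000 mod 12 = 9.0000; 7.2000 mod 12 = 7.2000; 18.0000 mod 12 = 6.0000

Answer: 9.0000 7.2000 6.0000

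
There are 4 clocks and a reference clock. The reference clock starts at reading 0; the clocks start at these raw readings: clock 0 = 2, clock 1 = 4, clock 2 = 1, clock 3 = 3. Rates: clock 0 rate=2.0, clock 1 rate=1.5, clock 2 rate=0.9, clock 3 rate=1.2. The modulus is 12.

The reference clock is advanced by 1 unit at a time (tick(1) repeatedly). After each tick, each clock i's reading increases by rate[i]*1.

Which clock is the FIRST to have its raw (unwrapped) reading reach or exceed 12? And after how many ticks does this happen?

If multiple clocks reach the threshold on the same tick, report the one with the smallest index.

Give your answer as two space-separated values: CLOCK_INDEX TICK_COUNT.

clock 0: start=2, rate=2.0, needs 12-2 = 10; ticks = ceil(10/2.0) = ceil(5.0000) = 5; reading at tick 5 = 2 + 2.0*5 = 12.0000
clock 1: start=4, rate=1.5, needs 12-4 = 8; ticks = ceil(8/1.5) = ceil(5.3333) = 6; reading at tick 6 = 4 + 1.5*6 = 13.0000
clock 2: start=1, rate=0.9, needs 12-1 = 11; ticks = ceil(11/0.9) = ceil(12.2222) = 13; reading at tick 13 = 1 + 0.9*13 = 12.7000
clock 3: start=3, rate=1.2, needs 12-3 = 9; ticks = ceil(9/1.2) = ceil(7.5000) = 8; reading at tick 8 = 3 + 1.2*8 = 12.6000
Minimum tick count = 5; winners = [0]; smallest index = 0

Answer: 0 5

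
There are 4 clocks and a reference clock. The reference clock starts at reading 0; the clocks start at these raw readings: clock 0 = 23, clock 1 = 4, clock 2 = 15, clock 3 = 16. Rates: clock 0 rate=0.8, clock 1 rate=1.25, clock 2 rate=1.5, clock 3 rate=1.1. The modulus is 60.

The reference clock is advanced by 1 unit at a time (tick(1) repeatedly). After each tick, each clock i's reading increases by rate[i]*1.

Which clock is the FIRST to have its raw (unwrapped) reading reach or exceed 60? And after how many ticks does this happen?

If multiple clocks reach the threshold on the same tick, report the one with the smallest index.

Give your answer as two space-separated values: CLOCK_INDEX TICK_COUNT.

Answer: 2 30

Derivation:
clock 0: start=23, rate=0.8, needs 60-23 = 37; ticks = ceil(37/0.8) = ceil(46.2500) = 47; reading at tick 47 = 23 + 0.8*47 = 60.6000
clock 1: start=4, rate=1.25, needs 60-4 = 56; ticks = ceil(56/1.25) = ceil(44.8000) = 45; reading at tick 45 = 4 + 1.25*45 = 60.2500
clock 2: start=15, rate=1.5, needs 60-15 = 45; ticks = ceil(45/1.5) = ceil(30.0000) = 30; reading at tick 30 = 15 + 1.5*30 = 60.0000
clock 3: start=16, rate=1.1, needs 60-16 = 44; ticks = ceil(44/1.1) = ceil(40.0000) = 40; reading at tick 40 = 16 + 1.1*40 = 60.0000
Minimum tick count = 30; winners = [2]; smallest index = 2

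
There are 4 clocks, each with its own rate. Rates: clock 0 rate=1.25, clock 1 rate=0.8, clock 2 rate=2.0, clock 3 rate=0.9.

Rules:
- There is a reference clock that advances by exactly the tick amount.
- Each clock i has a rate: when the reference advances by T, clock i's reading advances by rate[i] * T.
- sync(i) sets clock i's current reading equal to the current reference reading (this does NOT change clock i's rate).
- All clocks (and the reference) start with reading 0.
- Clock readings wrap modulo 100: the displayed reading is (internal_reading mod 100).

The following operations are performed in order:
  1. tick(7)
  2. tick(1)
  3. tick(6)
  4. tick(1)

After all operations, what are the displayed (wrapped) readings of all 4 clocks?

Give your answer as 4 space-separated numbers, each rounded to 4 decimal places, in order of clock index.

After op 1 tick(7): ref=7.0000 raw=[8.7500 5.6000 14.0000 6.3000]
After op 2 tick(1): ref=8.0000 raw=[10.0000 6.4000 16.0000 7.2000]
After op 3 tick(6): ref=14.0000 raw=[17.5000 11.2000 28.0000 12.6000]
After op 4 tick(1): ref=15.0000 raw=[18.7500 12.0000 30.0000 13.5000]
Wrap final raw readings (mod 100): 18.7500 mod 100 = 18.7500; 12.0000 mod 100 = 12.0000; 30.0000 mod 100 = 30.0000; 13.5000 mod 100 = 13.5000

Answer: 18.7500 12.0000 30.0000 13.5000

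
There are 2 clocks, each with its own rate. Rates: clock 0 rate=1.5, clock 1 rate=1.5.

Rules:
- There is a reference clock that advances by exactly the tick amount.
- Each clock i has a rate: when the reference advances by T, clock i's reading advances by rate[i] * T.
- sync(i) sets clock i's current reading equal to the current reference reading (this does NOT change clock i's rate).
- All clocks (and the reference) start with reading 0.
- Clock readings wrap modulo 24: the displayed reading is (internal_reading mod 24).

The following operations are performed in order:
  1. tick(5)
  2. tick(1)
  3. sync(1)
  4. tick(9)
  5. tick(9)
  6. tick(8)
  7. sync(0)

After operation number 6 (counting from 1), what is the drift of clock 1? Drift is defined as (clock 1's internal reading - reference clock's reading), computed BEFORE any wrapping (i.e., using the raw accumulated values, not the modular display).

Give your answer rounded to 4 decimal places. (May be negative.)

After op 1 tick(5): ref=5.0000 raw=[7.5000 7.5000]
After op 2 tick(1): ref=6.0000 raw=[9.0000 9.0000]
After op 3 sync(1): ref=6.0000 raw=[9.0000 6.0000]
After op 4 tick(9): ref=15.0000 raw=[22.5000 19.5000]
After op 5 tick(9): ref=24.0000 raw=[36.0000 33.0000]
After op 6 tick(8): ref=32.0000 raw=[48.0000 45.0000]
Drift of clock 1 after op 6: 45.0000 - 32.0000 = 13.0000

Answer: 13.0000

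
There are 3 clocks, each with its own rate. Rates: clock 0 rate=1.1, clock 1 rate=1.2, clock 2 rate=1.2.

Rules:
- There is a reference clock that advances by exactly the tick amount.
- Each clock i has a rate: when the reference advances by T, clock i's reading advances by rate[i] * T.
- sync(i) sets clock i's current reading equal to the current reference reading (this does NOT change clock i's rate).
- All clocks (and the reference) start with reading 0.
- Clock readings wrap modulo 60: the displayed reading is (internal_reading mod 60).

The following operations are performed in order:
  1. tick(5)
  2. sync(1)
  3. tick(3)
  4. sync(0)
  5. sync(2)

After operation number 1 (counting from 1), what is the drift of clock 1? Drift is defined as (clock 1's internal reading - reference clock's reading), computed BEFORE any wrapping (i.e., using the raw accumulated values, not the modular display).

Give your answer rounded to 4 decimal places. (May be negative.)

Answer: 1.0000

Derivation:
After op 1 tick(5): ref=5.0000 raw=[5.5000 6.0000 6.0000]
Drift of clock 1 after op 1: 6.0000 - 5.0000 = 1.0000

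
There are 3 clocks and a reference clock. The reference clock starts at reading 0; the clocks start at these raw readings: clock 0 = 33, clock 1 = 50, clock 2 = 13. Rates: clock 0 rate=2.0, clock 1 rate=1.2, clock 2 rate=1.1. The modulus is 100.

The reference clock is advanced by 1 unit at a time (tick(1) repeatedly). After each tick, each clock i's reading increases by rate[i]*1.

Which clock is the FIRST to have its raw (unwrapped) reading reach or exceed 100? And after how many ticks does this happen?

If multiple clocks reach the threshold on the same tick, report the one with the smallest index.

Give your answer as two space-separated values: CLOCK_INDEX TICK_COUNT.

Answer: 0 34

Derivation:
clock 0: start=33, rate=2.0, needs 100-33 = 67; ticks = ceil(67/2.0) = ceil(33.5000) = 34; reading at tick 34 = 33 + 2.0*34 = 101.0000
clock 1: start=50, rate=1.2, needs 100-50 = 50; ticks = ceil(50/1.2) = ceil(41.6667) = 42; reading at tick 42 = 50 + 1.2*42 = 100.4000
clock 2: start=13, rate=1.1, needs 100-13 = 87; ticks = ceil(87/1.1) = ceil(79.0909) = 80; reading at tick 80 = 13 + 1.1*80 = 101.0000
Minimum tick count = 34; winners = [0]; smallest index = 0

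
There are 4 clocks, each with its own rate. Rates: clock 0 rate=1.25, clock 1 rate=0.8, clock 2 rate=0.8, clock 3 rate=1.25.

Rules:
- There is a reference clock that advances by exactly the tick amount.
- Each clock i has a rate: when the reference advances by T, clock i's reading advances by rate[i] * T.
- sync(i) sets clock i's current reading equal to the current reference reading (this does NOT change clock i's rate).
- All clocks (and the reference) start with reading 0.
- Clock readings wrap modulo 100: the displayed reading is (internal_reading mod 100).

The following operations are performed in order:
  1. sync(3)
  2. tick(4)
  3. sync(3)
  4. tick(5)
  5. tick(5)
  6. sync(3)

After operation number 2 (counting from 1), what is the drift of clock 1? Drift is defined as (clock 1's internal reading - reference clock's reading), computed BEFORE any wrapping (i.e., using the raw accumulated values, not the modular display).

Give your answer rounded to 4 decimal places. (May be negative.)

After op 1 sync(3): ref=0.0000 raw=[0.0000 0.0000 0.0000 0.0000]
After op 2 tick(4): ref=4.0000 raw=[5.0000 3.2000 3.2000 5.0000]
Drift of clock 1 after op 2: 3.2000 - 4.0000 = -0.8000

Answer: -0.8000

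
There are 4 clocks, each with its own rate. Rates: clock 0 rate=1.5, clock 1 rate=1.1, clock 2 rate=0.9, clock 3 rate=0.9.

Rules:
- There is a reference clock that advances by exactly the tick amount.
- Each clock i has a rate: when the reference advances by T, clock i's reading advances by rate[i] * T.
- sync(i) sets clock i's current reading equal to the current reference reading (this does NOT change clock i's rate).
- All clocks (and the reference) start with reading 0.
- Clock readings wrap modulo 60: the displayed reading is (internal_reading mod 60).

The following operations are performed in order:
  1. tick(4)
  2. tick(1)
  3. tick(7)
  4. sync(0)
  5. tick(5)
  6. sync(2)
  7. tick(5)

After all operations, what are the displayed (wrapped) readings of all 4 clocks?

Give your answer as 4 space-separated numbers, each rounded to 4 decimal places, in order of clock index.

Answer: 27.0000 24.2000 21.5000 19.8000

Derivation:
After op 1 tick(4): ref=4.0000 raw=[6.0000 4.4000 3.6000 3.6000]
After op 2 tick(1): ref=5.0000 raw=[7.5000 5.5000 4.5000 4.5000]
After op 3 tick(7): ref=12.0000 raw=[18.0000 13.2000 10.8000 10.8000]
After op 4 sync(0): ref=12.0000 raw=[12.0000 13.2000 10.8000 10.8000]
After op 5 tick(5): ref=17.0000 raw=[19.5000 18.7000 15.3000 15.3000]
After op 6 sync(2): ref=17.0000 raw=[19.5000 18.7000 17.0000 15.3000]
After op 7 tick(5): ref=22.0000 raw=[27.0000 24.2000 21.5000 19.8000]
Wrap final raw readings (mod 60): 27.0000 mod 60 = 27.0000; 24.2000 mod 60 = 24.2000; 21.5000 mod 60 = 21.5000; 19.8000 mod 60 = 19.8000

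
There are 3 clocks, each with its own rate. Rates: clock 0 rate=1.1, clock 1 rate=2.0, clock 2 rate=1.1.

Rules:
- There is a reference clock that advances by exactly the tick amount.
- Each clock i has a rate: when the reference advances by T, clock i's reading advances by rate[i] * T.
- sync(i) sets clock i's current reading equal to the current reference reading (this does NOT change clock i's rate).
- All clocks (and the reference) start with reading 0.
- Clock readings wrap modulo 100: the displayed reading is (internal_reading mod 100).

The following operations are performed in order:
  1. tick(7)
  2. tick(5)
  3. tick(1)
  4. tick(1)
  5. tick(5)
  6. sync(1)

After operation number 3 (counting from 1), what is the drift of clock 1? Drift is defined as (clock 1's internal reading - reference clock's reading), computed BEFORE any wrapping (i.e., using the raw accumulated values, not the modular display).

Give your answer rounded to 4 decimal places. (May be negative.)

After op 1 tick(7): ref=7.0000 raw=[7.7000 14.0000 7.7000]
After op 2 tick(5): ref=12.0000 raw=[13.2000 24.0000 13.2000]
After op 3 tick(1): ref=13.0000 raw=[14.3000 26.0000 14.3000]
Drift of clock 1 after op 3: 26.0000 - 13.0000 = 13.0000

Answer: 13.0000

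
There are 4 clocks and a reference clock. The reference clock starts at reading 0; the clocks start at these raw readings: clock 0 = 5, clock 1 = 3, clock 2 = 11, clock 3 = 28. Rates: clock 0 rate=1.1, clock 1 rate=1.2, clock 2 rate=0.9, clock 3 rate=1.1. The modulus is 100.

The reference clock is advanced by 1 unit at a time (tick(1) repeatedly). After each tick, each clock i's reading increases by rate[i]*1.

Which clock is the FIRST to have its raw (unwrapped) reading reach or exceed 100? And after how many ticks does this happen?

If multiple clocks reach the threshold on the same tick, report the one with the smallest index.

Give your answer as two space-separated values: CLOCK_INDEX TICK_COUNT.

clock 0: start=5, rate=1.1, needs 100-5 = 95; ticks = ceil(95/1.1) = ceil(86.3636) = 87; reading at tick 87 = 5 + 1.1*87 = 100.7000
clock 1: start=3, rate=1.2, needs 100-3 = 97; ticks = ceil(97/1.2) = ceil(80.8333) = 81; reading at tick 81 = 3 + 1.2*81 = 100.2000
clock 2: start=11, rate=0.9, needs 100-11 = 89; ticks = ceil(89/0.9) = ceil(98.8889) = 99; reading at tick 99 = 11 + 0.9*99 = 100.1000
clock 3: start=28, rate=1.1, needs 100-28 = 72; ticks = ceil(72/1.1) = ceil(65.4545) = 66; reading at tick 66 = 28 + 1.1*66 = 100.6000
Minimum tick count = 66; winners = [3]; smallest index = 3

Answer: 3 66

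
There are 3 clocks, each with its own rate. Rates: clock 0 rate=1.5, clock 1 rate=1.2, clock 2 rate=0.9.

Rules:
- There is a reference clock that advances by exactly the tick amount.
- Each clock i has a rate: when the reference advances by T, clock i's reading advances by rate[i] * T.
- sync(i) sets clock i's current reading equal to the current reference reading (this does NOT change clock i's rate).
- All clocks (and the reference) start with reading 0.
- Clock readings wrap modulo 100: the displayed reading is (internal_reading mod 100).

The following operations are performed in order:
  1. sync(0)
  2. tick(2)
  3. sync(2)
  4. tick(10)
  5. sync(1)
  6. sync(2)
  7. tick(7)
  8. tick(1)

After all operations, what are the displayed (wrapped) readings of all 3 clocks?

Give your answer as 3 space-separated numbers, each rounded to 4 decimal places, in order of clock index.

Answer: 30.0000 21.6000 19.2000

Derivation:
After op 1 sync(0): ref=0.0000 raw=[0.0000 0.0000 0.0000]
After op 2 tick(2): ref=2.0000 raw=[3.0000 2.4000 1.8000]
After op 3 sync(2): ref=2.0000 raw=[3.0000 2.4000 2.0000]
After op 4 tick(10): ref=12.0000 raw=[18.0000 14.4000 11.0000]
After op 5 sync(1): ref=12.0000 raw=[18.0000 12.0000 11.0000]
After op 6 sync(2): ref=12.0000 raw=[18.0000 12.0000 12.0000]
After op 7 tick(7): ref=19.0000 raw=[28.5000 20.4000 18.3000]
After op 8 tick(1): ref=20.0000 raw=[30.0000 21.6000 19.2000]
Wrap final raw readings (mod 100): 30.0000 mod 100 = 30.0000; 21.6000 mod 100 = 21.6000; 19.2000 mod 100 = 19.2000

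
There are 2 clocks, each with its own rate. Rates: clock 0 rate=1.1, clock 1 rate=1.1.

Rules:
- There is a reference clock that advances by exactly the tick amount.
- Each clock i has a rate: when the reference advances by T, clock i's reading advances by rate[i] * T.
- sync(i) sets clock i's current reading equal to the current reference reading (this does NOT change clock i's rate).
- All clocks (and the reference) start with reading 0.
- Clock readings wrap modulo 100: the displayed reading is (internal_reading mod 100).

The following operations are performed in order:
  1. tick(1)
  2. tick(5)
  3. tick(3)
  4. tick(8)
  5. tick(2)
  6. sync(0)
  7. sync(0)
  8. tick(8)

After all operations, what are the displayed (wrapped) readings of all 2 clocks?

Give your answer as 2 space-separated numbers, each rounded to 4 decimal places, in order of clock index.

After op 1 tick(1): ref=1.0000 raw=[1.1000 1.1000]
After op 2 tick(5): ref=6.0000 raw=[6.6000 6.6000]
After op 3 tick(3): ref=9.0000 raw=[9.9000 9.9000]
After op 4 tick(8): ref=17.0000 raw=[18.7000 18.7000]
After op 5 tick(2): ref=19.0000 raw=[20.9000 20.9000]
After op 6 sync(0): ref=19.0000 raw=[19.0000 20.9000]
After op 7 sync(0): ref=19.0000 raw=[19.0000 20.9000]
After op 8 tick(8): ref=27.0000 raw=[27.8000 29.7000]
Wrap final raw readings (mod 100): 27.8000 mod 100 = 27.8000; 29.7000 mod 100 = 29.7000

Answer: 27.8000 29.7000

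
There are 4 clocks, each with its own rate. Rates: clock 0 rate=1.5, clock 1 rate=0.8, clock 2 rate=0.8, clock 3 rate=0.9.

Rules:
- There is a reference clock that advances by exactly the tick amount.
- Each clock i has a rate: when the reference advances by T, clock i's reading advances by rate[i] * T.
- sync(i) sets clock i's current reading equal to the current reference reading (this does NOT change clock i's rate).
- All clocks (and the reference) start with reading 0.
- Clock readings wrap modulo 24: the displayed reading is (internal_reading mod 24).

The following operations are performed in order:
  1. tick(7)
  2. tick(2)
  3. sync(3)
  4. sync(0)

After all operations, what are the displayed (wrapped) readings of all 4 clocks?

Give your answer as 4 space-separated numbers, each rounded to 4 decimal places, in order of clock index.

Answer: 9.0000 7.2000 7.2000 9.0000

Derivation:
After op 1 tick(7): ref=7.0000 raw=[10.5000 5.6000 5.6000 6.3000]
After op 2 tick(2): ref=9.0000 raw=[13.5000 7.2000 7.2000 8.1000]
After op 3 sync(3): ref=9.0000 raw=[13.5000 7.2000 7.2000 9.0000]
After op 4 sync(0): ref=9.0000 raw=[9.0000 7.2000 7.2000 9.0000]
Wrap final raw readings (mod 24): 9.0000 mod 24 = 9.0000; 7.2000 mod 24 = 7.2000; 7.2000 mod 24 = 7.2000; 9.0000 mod 24 = 9.0000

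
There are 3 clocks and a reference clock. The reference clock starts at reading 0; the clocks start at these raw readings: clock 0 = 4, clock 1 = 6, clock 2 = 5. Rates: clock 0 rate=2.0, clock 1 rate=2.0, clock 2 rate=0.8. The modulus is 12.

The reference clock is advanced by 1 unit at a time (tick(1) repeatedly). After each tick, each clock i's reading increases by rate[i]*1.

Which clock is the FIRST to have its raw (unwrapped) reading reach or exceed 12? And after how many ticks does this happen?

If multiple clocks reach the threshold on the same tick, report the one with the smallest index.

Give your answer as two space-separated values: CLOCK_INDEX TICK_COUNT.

Answer: 1 3

Derivation:
clock 0: start=4, rate=2.0, needs 12-4 = 8; ticks = ceil(8/2.0) = ceil(4.0000) = 4; reading at tick 4 = 4 + 2.0*4 = 12.0000
clock 1: start=6, rate=2.0, needs 12-6 = 6; ticks = ceil(6/2.0) = ceil(3.0000) = 3; reading at tick 3 = 6 + 2.0*3 = 12.0000
clock 2: start=5, rate=0.8, needs 12-5 = 7; ticks = ceil(7/0.8) = ceil(8.7500) = 9; reading at tick 9 = 5 + 0.8*9 = 12.2000
Minimum tick count = 3; winners = [1]; smallest index = 1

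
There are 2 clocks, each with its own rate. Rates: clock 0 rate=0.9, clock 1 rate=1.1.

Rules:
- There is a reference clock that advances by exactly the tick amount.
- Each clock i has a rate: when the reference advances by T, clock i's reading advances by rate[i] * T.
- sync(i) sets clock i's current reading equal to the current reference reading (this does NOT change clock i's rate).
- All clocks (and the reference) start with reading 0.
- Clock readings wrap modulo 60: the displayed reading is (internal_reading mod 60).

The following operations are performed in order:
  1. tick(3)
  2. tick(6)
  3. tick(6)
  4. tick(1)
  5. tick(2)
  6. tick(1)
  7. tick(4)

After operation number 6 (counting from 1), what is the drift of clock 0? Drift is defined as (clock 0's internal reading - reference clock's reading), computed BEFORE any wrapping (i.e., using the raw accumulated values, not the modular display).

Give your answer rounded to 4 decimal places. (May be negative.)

Answer: -1.9000

Derivation:
After op 1 tick(3): ref=3.0000 raw=[2.7000 3.3000]
After op 2 tick(6): ref=9.0000 raw=[8.1000 9.9000]
After op 3 tick(6): ref=15.0000 raw=[13.5000 16.5000]
After op 4 tick(1): ref=16.0000 raw=[14.4000 17.6000]
After op 5 tick(2): ref=18.0000 raw=[16.2000 19.8000]
After op 6 tick(1): ref=19.0000 raw=[17.1000 20.9000]
Drift of clock 0 after op 6: 17.1000 - 19.0000 = -1.9000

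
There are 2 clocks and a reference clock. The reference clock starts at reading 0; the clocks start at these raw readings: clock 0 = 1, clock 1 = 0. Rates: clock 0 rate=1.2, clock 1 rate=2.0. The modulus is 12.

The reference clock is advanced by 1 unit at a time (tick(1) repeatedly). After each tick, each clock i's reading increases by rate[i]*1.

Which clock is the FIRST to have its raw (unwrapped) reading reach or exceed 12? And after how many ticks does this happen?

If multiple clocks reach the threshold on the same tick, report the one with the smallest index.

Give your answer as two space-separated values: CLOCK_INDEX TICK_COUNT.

clock 0: start=1, rate=1.2, needs 12-1 = 11; ticks = ceil(11/1.2) = ceil(9.1667) = 10; reading at tick 10 = 1 + 1.2*10 = 13.0000
clock 1: start=0, rate=2.0, needs 12-0 = 12; ticks = ceil(12/2.0) = ceil(6.0000) = 6; reading at tick 6 = 0 + 2.0*6 = 12.0000
Minimum tick count = 6; winners = [1]; smallest index = 1

Answer: 1 6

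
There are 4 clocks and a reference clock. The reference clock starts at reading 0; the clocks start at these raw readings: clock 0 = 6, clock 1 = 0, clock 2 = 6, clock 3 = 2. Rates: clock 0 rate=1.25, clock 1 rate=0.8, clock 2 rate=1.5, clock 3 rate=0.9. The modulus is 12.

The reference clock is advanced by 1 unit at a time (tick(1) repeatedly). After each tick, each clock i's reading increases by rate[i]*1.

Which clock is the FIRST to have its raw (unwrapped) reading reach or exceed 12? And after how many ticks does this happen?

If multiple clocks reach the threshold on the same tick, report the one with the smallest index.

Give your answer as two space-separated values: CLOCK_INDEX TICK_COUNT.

clock 0: start=6, rate=1.25, needs 12-6 = 6; ticks = ceil(6/1.25) = ceil(4.8000) = 5; reading at tick 5 = 6 + 1.25*5 = 12.2500
clock 1: start=0, rate=0.8, needs 12-0 = 12; ticks = ceil(12/0.8) = ceil(15.0000) = 15; reading at tick 15 = 0 + 0.8*15 = 12.0000
clock 2: start=6, rate=1.5, needs 12-6 = 6; ticks = ceil(6/1.5) = ceil(4.0000) = 4; reading at tick 4 = 6 + 1.5*4 = 12.0000
clock 3: start=2, rate=0.9, needs 12-2 = 10; ticks = ceil(10/0.9) = ceil(11.1111) = 12; reading at tick 12 = 2 + 0.9*12 = 12.8000
Minimum tick count = 4; winners = [2]; smallest index = 2

Answer: 2 4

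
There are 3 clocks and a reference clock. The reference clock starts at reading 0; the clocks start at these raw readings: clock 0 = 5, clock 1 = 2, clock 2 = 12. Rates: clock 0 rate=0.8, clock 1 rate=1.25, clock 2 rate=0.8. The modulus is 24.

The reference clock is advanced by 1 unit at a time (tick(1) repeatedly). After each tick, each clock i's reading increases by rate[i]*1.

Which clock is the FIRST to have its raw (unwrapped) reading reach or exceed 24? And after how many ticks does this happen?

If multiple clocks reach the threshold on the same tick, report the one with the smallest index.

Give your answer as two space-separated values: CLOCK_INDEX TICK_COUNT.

Answer: 2 15

Derivation:
clock 0: start=5, rate=0.8, needs 24-5 = 19; ticks = ceil(19/0.8) = ceil(23.7500) = 24; reading at tick 24 = 5 + 0.8*24 = 24.2000
clock 1: start=2, rate=1.25, needs 24-2 = 22; ticks = ceil(22/1.25) = ceil(17.6000) = 18; reading at tick 18 = 2 + 1.25*18 = 24.5000
clock 2: start=12, rate=0.8, needs 24-12 = 12; ticks = ceil(12/0.8) = ceil(15.0000) = 15; reading at tick 15 = 12 + 0.8*15 = 24.0000
Minimum tick count = 15; winners = [2]; smallest index = 2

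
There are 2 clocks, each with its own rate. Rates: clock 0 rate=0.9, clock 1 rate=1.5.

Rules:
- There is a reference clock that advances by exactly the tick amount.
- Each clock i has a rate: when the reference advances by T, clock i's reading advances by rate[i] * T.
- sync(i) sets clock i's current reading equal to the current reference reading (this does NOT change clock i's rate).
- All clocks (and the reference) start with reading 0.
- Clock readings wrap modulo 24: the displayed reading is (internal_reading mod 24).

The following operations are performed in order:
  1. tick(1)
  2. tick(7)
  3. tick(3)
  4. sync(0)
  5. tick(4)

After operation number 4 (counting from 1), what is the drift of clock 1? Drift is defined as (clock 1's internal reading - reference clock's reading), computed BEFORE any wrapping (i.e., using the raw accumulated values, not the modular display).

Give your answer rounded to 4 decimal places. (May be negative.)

Answer: 5.5000

Derivation:
After op 1 tick(1): ref=1.0000 raw=[0.9000 1.5000]
After op 2 tick(7): ref=8.0000 raw=[7.2000 12.0000]
After op 3 tick(3): ref=11.0000 raw=[9.9000 16.5000]
After op 4 sync(0): ref=11.0000 raw=[11.0000 16.5000]
Drift of clock 1 after op 4: 16.5000 - 11.0000 = 5.5000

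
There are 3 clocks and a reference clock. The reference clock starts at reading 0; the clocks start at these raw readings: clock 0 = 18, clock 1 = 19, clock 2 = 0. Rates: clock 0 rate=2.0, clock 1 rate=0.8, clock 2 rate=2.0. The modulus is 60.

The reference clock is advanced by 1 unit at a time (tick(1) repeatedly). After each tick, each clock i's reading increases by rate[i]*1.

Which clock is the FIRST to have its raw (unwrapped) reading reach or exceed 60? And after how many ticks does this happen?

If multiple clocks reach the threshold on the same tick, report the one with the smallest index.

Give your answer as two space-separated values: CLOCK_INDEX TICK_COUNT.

clock 0: start=18, rate=2.0, needs 60-18 = 42; ticks = ceil(42/2.0) = ceil(21.0000) = 21; reading at tick 21 = 18 + 2.0*21 = 60.0000
clock 1: start=19, rate=0.8, needs 60-19 = 41; ticks = ceil(41/0.8) = ceil(51.2500) = 52; reading at tick 52 = 19 + 0.8*52 = 60.6000
clock 2: start=0, rate=2.0, needs 60-0 = 60; ticks = ceil(60/2.0) = ceil(30.0000) = 30; reading at tick 30 = 0 + 2.0*30 = 60.0000
Minimum tick count = 21; winners = [0]; smallest index = 0

Answer: 0 21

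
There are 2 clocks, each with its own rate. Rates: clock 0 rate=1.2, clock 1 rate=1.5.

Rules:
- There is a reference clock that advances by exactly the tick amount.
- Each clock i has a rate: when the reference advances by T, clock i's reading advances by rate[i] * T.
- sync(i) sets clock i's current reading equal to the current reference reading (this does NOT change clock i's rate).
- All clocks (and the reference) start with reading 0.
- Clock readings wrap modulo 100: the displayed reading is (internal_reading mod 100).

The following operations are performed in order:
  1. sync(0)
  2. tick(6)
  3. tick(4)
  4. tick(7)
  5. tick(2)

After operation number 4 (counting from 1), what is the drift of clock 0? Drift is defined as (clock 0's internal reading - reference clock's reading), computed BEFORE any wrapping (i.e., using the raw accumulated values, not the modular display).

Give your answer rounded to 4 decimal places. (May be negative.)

After op 1 sync(0): ref=0.0000 raw=[0.0000 0.0000]
After op 2 tick(6): ref=6.0000 raw=[7.2000 9.0000]
After op 3 tick(4): ref=10.0000 raw=[12.0000 15.0000]
After op 4 tick(7): ref=17.0000 raw=[20.4000 25.5000]
Drift of clock 0 after op 4: 20.4000 - 17.0000 = 3.4000

Answer: 3.4000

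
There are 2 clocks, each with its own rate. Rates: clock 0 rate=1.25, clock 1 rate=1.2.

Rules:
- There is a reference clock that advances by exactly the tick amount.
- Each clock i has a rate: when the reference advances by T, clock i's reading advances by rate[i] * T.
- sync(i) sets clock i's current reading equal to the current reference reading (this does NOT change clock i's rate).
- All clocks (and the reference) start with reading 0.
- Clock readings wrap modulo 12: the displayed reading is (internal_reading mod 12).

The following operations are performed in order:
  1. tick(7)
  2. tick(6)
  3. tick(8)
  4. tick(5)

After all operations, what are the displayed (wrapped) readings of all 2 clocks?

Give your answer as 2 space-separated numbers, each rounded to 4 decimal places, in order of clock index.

Answer: 8.5000 7.2000

Derivation:
After op 1 tick(7): ref=7.0000 raw=[8.7500 8.4000]
After op 2 tick(6): ref=13.0000 raw=[16.2500 15.6000]
After op 3 tick(8): ref=21.0000 raw=[26.2500 25.2000]
After op 4 tick(5): ref=26.0000 raw=[32.5000 31.2000]
Wrap final raw readings (mod 12): 32.5000 mod 12 = 8.5000; 31.2000 mod 12 = 7.2000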